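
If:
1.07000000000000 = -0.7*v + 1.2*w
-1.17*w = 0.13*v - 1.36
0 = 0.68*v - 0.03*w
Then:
No Solution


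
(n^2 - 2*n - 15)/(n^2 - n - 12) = (n - 5)/(n - 4)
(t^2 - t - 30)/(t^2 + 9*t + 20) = (t - 6)/(t + 4)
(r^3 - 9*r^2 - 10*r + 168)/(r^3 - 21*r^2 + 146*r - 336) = (r + 4)/(r - 8)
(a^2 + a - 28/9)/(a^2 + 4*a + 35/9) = (3*a - 4)/(3*a + 5)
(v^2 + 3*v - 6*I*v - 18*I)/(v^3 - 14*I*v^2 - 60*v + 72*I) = (v + 3)/(v^2 - 8*I*v - 12)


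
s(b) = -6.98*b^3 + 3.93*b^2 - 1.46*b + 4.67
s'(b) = -20.94*b^2 + 7.86*b - 1.46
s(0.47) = 4.13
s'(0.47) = -2.39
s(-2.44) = 133.03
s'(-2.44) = -145.31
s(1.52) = -12.98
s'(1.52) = -37.89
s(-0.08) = 4.82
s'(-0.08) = -2.22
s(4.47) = -546.75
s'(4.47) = -384.73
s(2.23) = -56.45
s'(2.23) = -88.06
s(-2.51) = 143.47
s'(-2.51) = -153.11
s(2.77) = -117.57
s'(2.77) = -140.36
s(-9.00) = 5424.56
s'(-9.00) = -1768.34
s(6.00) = -1370.29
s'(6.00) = -708.14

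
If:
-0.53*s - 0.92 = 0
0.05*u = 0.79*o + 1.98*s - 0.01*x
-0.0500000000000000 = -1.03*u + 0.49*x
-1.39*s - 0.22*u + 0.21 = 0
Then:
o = 5.42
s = -1.74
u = 11.92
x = 24.96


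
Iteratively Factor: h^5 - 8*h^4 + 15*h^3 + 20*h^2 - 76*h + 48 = (h + 2)*(h^4 - 10*h^3 + 35*h^2 - 50*h + 24) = (h - 3)*(h + 2)*(h^3 - 7*h^2 + 14*h - 8) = (h - 3)*(h - 1)*(h + 2)*(h^2 - 6*h + 8) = (h - 4)*(h - 3)*(h - 1)*(h + 2)*(h - 2)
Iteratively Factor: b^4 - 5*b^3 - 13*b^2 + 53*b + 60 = (b + 3)*(b^3 - 8*b^2 + 11*b + 20) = (b - 4)*(b + 3)*(b^2 - 4*b - 5) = (b - 4)*(b + 1)*(b + 3)*(b - 5)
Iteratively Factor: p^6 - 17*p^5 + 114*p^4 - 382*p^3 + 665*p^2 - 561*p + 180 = (p - 3)*(p^5 - 14*p^4 + 72*p^3 - 166*p^2 + 167*p - 60) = (p - 3)*(p - 1)*(p^4 - 13*p^3 + 59*p^2 - 107*p + 60) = (p - 3)^2*(p - 1)*(p^3 - 10*p^2 + 29*p - 20) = (p - 5)*(p - 3)^2*(p - 1)*(p^2 - 5*p + 4) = (p - 5)*(p - 4)*(p - 3)^2*(p - 1)*(p - 1)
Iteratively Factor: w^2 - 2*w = (w)*(w - 2)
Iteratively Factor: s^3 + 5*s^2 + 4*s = (s)*(s^2 + 5*s + 4) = s*(s + 4)*(s + 1)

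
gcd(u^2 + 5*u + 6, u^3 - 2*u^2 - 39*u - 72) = u + 3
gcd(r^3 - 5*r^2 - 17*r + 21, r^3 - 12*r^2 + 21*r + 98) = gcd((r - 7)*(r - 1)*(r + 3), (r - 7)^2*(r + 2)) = r - 7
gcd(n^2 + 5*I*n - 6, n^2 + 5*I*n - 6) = n^2 + 5*I*n - 6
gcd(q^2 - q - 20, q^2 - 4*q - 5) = q - 5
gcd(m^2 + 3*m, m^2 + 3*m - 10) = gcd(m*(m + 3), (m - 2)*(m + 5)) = 1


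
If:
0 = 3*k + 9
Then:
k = -3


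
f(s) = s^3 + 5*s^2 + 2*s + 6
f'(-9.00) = 155.00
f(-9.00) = -336.00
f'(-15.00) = 527.00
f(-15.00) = -2274.00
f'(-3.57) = 4.53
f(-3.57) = 17.09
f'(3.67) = 79.11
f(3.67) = 130.12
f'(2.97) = 58.16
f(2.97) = 82.24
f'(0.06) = 2.61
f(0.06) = 6.14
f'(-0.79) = -4.03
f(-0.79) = 7.05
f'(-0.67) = -3.35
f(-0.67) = 6.60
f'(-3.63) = 5.23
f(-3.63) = 16.79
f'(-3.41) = 2.78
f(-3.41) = 17.67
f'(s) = 3*s^2 + 10*s + 2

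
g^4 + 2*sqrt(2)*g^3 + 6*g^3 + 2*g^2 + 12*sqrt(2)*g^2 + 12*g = g*(g + 6)*(g + sqrt(2))^2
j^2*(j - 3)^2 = j^4 - 6*j^3 + 9*j^2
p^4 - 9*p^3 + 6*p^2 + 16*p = p*(p - 8)*(p - 2)*(p + 1)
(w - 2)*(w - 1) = w^2 - 3*w + 2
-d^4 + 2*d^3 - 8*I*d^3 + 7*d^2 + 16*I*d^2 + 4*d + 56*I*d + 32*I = (d - 4)*(d + 8*I)*(I*d + I)^2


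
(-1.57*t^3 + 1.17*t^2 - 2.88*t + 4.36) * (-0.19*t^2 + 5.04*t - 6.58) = 0.2983*t^5 - 8.1351*t^4 + 16.7746*t^3 - 23.0422*t^2 + 40.9248*t - 28.6888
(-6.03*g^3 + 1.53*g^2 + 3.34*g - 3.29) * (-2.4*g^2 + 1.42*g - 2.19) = 14.472*g^5 - 12.2346*g^4 + 7.3623*g^3 + 9.2881*g^2 - 11.9864*g + 7.2051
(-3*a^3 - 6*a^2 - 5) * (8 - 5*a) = 15*a^4 + 6*a^3 - 48*a^2 + 25*a - 40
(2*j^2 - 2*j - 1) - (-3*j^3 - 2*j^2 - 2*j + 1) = 3*j^3 + 4*j^2 - 2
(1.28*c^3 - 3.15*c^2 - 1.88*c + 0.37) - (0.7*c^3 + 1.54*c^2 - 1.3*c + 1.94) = 0.58*c^3 - 4.69*c^2 - 0.58*c - 1.57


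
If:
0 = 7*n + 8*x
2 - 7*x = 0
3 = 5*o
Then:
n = -16/49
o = 3/5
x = 2/7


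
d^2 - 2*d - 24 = (d - 6)*(d + 4)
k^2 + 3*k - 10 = (k - 2)*(k + 5)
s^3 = s^3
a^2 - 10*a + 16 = (a - 8)*(a - 2)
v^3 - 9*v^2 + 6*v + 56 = (v - 7)*(v - 4)*(v + 2)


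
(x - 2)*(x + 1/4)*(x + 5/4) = x^3 - x^2/2 - 43*x/16 - 5/8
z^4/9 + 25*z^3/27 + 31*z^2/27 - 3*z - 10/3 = (z/3 + 1/3)*(z/3 + 1)*(z - 5/3)*(z + 6)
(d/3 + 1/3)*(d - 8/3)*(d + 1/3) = d^3/3 - 4*d^2/9 - 29*d/27 - 8/27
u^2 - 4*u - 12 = (u - 6)*(u + 2)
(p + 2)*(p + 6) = p^2 + 8*p + 12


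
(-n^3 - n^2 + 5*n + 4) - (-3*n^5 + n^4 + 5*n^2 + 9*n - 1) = 3*n^5 - n^4 - n^3 - 6*n^2 - 4*n + 5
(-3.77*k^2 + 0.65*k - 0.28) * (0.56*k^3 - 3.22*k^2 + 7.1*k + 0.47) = -2.1112*k^5 + 12.5034*k^4 - 29.0168*k^3 + 3.7447*k^2 - 1.6825*k - 0.1316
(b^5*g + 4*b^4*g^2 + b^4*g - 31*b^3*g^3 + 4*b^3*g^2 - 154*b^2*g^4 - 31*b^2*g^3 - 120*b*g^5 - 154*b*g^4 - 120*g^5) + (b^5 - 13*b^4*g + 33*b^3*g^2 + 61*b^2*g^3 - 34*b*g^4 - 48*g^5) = b^5*g + b^5 + 4*b^4*g^2 - 12*b^4*g - 31*b^3*g^3 + 37*b^3*g^2 - 154*b^2*g^4 + 30*b^2*g^3 - 120*b*g^5 - 188*b*g^4 - 168*g^5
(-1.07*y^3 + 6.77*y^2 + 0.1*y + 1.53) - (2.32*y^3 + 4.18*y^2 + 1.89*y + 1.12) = -3.39*y^3 + 2.59*y^2 - 1.79*y + 0.41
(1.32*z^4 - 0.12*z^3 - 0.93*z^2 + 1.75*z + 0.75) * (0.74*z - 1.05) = 0.9768*z^5 - 1.4748*z^4 - 0.5622*z^3 + 2.2715*z^2 - 1.2825*z - 0.7875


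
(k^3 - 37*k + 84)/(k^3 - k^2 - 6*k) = (k^2 + 3*k - 28)/(k*(k + 2))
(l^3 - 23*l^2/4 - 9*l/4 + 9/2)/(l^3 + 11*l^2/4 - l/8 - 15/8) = 2*(l - 6)/(2*l + 5)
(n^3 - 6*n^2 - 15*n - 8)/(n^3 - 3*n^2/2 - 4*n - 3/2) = 2*(n^2 - 7*n - 8)/(2*n^2 - 5*n - 3)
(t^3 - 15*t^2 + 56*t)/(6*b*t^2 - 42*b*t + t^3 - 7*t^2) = (t - 8)/(6*b + t)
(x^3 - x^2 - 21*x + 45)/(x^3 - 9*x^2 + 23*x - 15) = (x^2 + 2*x - 15)/(x^2 - 6*x + 5)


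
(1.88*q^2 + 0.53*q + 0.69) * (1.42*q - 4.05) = 2.6696*q^3 - 6.8614*q^2 - 1.1667*q - 2.7945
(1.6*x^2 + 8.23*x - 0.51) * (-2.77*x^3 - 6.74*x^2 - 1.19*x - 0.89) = -4.432*x^5 - 33.5811*x^4 - 55.9615*x^3 - 7.7803*x^2 - 6.7178*x + 0.4539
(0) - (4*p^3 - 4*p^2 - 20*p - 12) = -4*p^3 + 4*p^2 + 20*p + 12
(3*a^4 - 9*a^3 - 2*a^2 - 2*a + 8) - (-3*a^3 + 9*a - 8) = 3*a^4 - 6*a^3 - 2*a^2 - 11*a + 16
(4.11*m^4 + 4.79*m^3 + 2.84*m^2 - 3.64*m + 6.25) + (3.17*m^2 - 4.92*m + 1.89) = 4.11*m^4 + 4.79*m^3 + 6.01*m^2 - 8.56*m + 8.14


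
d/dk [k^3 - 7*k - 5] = 3*k^2 - 7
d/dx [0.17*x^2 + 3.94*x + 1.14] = 0.34*x + 3.94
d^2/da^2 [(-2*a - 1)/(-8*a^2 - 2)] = 4*(8*a^3 + 12*a^2 - 6*a - 1)/(64*a^6 + 48*a^4 + 12*a^2 + 1)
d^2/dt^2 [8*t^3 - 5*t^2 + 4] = 48*t - 10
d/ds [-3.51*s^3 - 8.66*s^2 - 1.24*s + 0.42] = -10.53*s^2 - 17.32*s - 1.24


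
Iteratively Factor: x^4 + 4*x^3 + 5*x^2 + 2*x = (x + 2)*(x^3 + 2*x^2 + x) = x*(x + 2)*(x^2 + 2*x + 1) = x*(x + 1)*(x + 2)*(x + 1)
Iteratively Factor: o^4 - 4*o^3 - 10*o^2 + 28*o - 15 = (o - 1)*(o^3 - 3*o^2 - 13*o + 15) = (o - 1)*(o + 3)*(o^2 - 6*o + 5) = (o - 5)*(o - 1)*(o + 3)*(o - 1)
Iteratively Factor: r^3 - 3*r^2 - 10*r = (r - 5)*(r^2 + 2*r) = (r - 5)*(r + 2)*(r)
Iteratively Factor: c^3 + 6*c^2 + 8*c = (c + 4)*(c^2 + 2*c) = c*(c + 4)*(c + 2)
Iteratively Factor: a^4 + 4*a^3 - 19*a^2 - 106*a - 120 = (a - 5)*(a^3 + 9*a^2 + 26*a + 24) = (a - 5)*(a + 4)*(a^2 + 5*a + 6) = (a - 5)*(a + 3)*(a + 4)*(a + 2)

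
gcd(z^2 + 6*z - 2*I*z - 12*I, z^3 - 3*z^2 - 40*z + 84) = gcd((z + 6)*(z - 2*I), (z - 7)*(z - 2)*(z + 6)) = z + 6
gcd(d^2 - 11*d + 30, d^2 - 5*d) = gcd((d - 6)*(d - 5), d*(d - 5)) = d - 5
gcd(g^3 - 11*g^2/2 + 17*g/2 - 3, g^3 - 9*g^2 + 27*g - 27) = g - 3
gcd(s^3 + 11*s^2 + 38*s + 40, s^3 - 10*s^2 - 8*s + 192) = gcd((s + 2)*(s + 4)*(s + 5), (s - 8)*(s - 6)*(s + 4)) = s + 4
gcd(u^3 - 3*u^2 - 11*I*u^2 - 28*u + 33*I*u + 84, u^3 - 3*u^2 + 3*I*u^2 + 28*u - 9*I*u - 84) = u^2 + u*(-3 - 4*I) + 12*I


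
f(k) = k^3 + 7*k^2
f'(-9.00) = 117.00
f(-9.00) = -162.00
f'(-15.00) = 465.00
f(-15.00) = -1800.00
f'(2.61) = 56.98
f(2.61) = 65.46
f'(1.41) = 25.70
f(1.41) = 16.72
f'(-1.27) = -12.94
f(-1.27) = 9.24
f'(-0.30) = -3.93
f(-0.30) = 0.60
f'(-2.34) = -16.33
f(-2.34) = 25.52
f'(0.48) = 7.41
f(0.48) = 1.72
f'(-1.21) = -12.55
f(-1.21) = 8.48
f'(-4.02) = -7.80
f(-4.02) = 48.16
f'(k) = 3*k^2 + 14*k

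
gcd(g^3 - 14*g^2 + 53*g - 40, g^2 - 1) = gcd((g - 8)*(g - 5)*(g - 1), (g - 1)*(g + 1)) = g - 1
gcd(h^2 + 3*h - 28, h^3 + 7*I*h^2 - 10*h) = 1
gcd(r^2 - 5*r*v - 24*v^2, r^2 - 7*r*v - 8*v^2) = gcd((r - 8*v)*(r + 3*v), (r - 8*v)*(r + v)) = r - 8*v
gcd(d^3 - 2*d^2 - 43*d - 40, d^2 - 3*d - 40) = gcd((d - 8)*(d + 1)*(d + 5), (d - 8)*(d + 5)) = d^2 - 3*d - 40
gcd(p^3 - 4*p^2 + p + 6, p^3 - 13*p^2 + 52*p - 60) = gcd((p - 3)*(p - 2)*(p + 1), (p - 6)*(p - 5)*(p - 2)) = p - 2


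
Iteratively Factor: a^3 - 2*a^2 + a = (a - 1)*(a^2 - a) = a*(a - 1)*(a - 1)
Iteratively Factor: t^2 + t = (t + 1)*(t)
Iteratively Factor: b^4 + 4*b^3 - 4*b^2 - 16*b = (b + 2)*(b^3 + 2*b^2 - 8*b) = (b + 2)*(b + 4)*(b^2 - 2*b) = b*(b + 2)*(b + 4)*(b - 2)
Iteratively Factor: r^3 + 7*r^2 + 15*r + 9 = (r + 3)*(r^2 + 4*r + 3) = (r + 1)*(r + 3)*(r + 3)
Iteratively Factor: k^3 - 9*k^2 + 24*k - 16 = (k - 1)*(k^2 - 8*k + 16) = (k - 4)*(k - 1)*(k - 4)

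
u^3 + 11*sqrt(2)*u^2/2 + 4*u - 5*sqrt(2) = (u - sqrt(2)/2)*(u + sqrt(2))*(u + 5*sqrt(2))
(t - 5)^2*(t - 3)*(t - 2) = t^4 - 15*t^3 + 81*t^2 - 185*t + 150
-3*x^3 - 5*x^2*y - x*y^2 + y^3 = (-3*x + y)*(x + y)^2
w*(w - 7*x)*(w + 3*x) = w^3 - 4*w^2*x - 21*w*x^2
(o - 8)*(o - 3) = o^2 - 11*o + 24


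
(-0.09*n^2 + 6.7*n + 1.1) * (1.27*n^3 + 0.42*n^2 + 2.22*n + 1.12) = -0.1143*n^5 + 8.4712*n^4 + 4.0112*n^3 + 15.2352*n^2 + 9.946*n + 1.232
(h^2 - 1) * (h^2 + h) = h^4 + h^3 - h^2 - h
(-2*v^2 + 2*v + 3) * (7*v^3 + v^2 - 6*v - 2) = -14*v^5 + 12*v^4 + 35*v^3 - 5*v^2 - 22*v - 6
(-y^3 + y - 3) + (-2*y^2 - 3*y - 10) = -y^3 - 2*y^2 - 2*y - 13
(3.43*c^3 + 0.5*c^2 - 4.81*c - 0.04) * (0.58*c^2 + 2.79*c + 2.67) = 1.9894*c^5 + 9.8597*c^4 + 7.7633*c^3 - 12.1081*c^2 - 12.9543*c - 0.1068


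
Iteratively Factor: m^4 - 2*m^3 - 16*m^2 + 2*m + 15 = (m + 3)*(m^3 - 5*m^2 - m + 5) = (m - 5)*(m + 3)*(m^2 - 1) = (m - 5)*(m + 1)*(m + 3)*(m - 1)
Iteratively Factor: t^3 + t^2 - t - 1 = (t - 1)*(t^2 + 2*t + 1) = (t - 1)*(t + 1)*(t + 1)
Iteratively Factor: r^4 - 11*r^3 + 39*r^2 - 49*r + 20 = (r - 1)*(r^3 - 10*r^2 + 29*r - 20) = (r - 1)^2*(r^2 - 9*r + 20) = (r - 5)*(r - 1)^2*(r - 4)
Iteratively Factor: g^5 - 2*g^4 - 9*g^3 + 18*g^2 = (g + 3)*(g^4 - 5*g^3 + 6*g^2) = (g - 2)*(g + 3)*(g^3 - 3*g^2) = g*(g - 2)*(g + 3)*(g^2 - 3*g) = g^2*(g - 2)*(g + 3)*(g - 3)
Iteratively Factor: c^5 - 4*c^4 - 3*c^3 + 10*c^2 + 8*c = (c + 1)*(c^4 - 5*c^3 + 2*c^2 + 8*c) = (c - 4)*(c + 1)*(c^3 - c^2 - 2*c) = (c - 4)*(c - 2)*(c + 1)*(c^2 + c) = c*(c - 4)*(c - 2)*(c + 1)*(c + 1)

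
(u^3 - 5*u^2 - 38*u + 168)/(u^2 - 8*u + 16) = (u^2 - u - 42)/(u - 4)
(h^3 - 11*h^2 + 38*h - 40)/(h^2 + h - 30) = (h^2 - 6*h + 8)/(h + 6)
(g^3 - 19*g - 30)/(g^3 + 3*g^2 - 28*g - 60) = (g + 3)/(g + 6)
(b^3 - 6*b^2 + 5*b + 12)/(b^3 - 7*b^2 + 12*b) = (b + 1)/b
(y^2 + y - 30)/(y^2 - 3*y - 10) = (y + 6)/(y + 2)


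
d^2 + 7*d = d*(d + 7)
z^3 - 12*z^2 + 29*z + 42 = (z - 7)*(z - 6)*(z + 1)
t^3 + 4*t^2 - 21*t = t*(t - 3)*(t + 7)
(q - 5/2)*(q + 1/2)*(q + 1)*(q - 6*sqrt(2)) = q^4 - 6*sqrt(2)*q^3 - q^3 - 13*q^2/4 + 6*sqrt(2)*q^2 - 5*q/4 + 39*sqrt(2)*q/2 + 15*sqrt(2)/2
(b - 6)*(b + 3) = b^2 - 3*b - 18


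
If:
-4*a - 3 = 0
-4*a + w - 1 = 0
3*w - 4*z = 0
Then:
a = -3/4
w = -2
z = -3/2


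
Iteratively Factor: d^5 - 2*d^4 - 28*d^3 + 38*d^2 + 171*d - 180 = (d - 3)*(d^4 + d^3 - 25*d^2 - 37*d + 60) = (d - 5)*(d - 3)*(d^3 + 6*d^2 + 5*d - 12) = (d - 5)*(d - 3)*(d + 4)*(d^2 + 2*d - 3) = (d - 5)*(d - 3)*(d - 1)*(d + 4)*(d + 3)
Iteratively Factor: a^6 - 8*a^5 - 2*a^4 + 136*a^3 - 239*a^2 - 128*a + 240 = (a - 5)*(a^5 - 3*a^4 - 17*a^3 + 51*a^2 + 16*a - 48) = (a - 5)*(a - 3)*(a^4 - 17*a^2 + 16) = (a - 5)*(a - 3)*(a + 4)*(a^3 - 4*a^2 - a + 4) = (a - 5)*(a - 3)*(a + 1)*(a + 4)*(a^2 - 5*a + 4) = (a - 5)*(a - 4)*(a - 3)*(a + 1)*(a + 4)*(a - 1)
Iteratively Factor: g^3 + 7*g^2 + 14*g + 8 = (g + 2)*(g^2 + 5*g + 4) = (g + 2)*(g + 4)*(g + 1)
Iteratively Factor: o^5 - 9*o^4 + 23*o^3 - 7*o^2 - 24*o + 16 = (o - 4)*(o^4 - 5*o^3 + 3*o^2 + 5*o - 4) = (o - 4)*(o - 1)*(o^3 - 4*o^2 - o + 4) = (o - 4)^2*(o - 1)*(o^2 - 1) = (o - 4)^2*(o - 1)^2*(o + 1)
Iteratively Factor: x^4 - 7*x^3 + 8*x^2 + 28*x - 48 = (x + 2)*(x^3 - 9*x^2 + 26*x - 24) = (x - 2)*(x + 2)*(x^2 - 7*x + 12) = (x - 4)*(x - 2)*(x + 2)*(x - 3)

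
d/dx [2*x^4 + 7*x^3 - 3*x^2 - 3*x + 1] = 8*x^3 + 21*x^2 - 6*x - 3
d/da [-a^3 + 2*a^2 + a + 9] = -3*a^2 + 4*a + 1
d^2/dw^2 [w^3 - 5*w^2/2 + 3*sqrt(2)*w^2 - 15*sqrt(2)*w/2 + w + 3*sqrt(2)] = 6*w - 5 + 6*sqrt(2)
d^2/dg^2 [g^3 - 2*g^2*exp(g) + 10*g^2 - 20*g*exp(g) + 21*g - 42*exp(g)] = -2*g^2*exp(g) - 28*g*exp(g) + 6*g - 86*exp(g) + 20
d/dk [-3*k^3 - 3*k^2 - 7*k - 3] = -9*k^2 - 6*k - 7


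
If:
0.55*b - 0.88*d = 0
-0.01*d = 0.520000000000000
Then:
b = -83.20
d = -52.00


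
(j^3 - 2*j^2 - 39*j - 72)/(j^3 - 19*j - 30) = (j^2 - 5*j - 24)/(j^2 - 3*j - 10)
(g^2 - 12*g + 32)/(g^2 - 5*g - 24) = (g - 4)/(g + 3)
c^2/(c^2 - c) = c/(c - 1)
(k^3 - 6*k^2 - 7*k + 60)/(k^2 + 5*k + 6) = (k^2 - 9*k + 20)/(k + 2)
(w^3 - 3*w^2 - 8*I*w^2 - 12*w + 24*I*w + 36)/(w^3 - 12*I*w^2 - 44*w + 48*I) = (w - 3)/(w - 4*I)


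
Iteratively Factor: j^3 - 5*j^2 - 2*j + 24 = (j + 2)*(j^2 - 7*j + 12) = (j - 3)*(j + 2)*(j - 4)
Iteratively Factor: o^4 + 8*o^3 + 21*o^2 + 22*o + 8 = (o + 4)*(o^3 + 4*o^2 + 5*o + 2) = (o + 1)*(o + 4)*(o^2 + 3*o + 2) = (o + 1)*(o + 2)*(o + 4)*(o + 1)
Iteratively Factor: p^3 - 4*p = (p - 2)*(p^2 + 2*p) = p*(p - 2)*(p + 2)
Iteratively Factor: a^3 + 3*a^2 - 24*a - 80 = (a + 4)*(a^2 - a - 20) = (a - 5)*(a + 4)*(a + 4)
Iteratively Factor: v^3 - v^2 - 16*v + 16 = (v - 1)*(v^2 - 16) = (v - 1)*(v + 4)*(v - 4)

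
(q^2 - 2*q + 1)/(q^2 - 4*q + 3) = (q - 1)/(q - 3)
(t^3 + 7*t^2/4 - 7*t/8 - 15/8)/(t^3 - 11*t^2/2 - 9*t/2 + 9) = (t + 5/4)/(t - 6)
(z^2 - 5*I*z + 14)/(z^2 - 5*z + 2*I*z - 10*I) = (z - 7*I)/(z - 5)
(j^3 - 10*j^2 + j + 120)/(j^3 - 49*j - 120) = (j - 5)/(j + 5)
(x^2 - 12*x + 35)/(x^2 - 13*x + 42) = (x - 5)/(x - 6)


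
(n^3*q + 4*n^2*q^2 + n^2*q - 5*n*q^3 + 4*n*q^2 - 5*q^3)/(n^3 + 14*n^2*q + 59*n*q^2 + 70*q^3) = q*(n^2 - n*q + n - q)/(n^2 + 9*n*q + 14*q^2)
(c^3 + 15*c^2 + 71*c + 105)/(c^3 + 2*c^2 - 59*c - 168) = (c + 5)/(c - 8)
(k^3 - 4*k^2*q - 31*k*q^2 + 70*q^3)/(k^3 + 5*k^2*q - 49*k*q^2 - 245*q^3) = (k - 2*q)/(k + 7*q)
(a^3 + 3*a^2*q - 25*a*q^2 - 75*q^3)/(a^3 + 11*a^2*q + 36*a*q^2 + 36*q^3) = (a^2 - 25*q^2)/(a^2 + 8*a*q + 12*q^2)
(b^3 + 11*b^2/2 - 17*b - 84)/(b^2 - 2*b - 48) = (b^2 - b/2 - 14)/(b - 8)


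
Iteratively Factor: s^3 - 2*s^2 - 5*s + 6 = (s - 3)*(s^2 + s - 2) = (s - 3)*(s - 1)*(s + 2)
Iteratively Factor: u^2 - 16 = (u + 4)*(u - 4)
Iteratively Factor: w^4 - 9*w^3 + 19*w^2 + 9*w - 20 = (w + 1)*(w^3 - 10*w^2 + 29*w - 20) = (w - 4)*(w + 1)*(w^2 - 6*w + 5) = (w - 5)*(w - 4)*(w + 1)*(w - 1)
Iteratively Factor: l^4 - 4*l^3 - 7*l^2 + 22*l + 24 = (l - 3)*(l^3 - l^2 - 10*l - 8) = (l - 4)*(l - 3)*(l^2 + 3*l + 2) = (l - 4)*(l - 3)*(l + 1)*(l + 2)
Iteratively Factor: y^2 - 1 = (y + 1)*(y - 1)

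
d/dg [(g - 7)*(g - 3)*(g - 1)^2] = 4*g^3 - 36*g^2 + 84*g - 52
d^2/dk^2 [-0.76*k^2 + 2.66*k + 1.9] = -1.52000000000000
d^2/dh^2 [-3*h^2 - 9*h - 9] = -6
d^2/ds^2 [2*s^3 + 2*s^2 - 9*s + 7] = 12*s + 4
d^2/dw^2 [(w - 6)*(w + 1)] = 2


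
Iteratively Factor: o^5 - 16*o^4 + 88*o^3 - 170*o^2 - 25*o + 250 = (o - 5)*(o^4 - 11*o^3 + 33*o^2 - 5*o - 50) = (o - 5)*(o - 2)*(o^3 - 9*o^2 + 15*o + 25) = (o - 5)^2*(o - 2)*(o^2 - 4*o - 5) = (o - 5)^3*(o - 2)*(o + 1)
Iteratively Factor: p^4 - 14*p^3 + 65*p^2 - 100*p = (p - 4)*(p^3 - 10*p^2 + 25*p) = (p - 5)*(p - 4)*(p^2 - 5*p) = p*(p - 5)*(p - 4)*(p - 5)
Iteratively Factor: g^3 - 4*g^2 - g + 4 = (g + 1)*(g^2 - 5*g + 4) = (g - 1)*(g + 1)*(g - 4)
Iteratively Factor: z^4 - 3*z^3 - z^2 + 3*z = (z - 1)*(z^3 - 2*z^2 - 3*z) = z*(z - 1)*(z^2 - 2*z - 3) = z*(z - 1)*(z + 1)*(z - 3)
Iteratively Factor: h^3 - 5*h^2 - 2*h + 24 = (h + 2)*(h^2 - 7*h + 12) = (h - 4)*(h + 2)*(h - 3)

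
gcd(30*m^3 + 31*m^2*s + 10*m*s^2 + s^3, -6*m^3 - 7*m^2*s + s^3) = 2*m + s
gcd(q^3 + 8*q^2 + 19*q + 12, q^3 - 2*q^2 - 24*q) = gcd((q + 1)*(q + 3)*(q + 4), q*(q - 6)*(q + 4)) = q + 4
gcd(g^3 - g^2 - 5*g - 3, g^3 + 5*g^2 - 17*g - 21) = g^2 - 2*g - 3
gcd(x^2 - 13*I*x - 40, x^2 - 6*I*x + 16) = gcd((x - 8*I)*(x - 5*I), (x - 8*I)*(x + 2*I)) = x - 8*I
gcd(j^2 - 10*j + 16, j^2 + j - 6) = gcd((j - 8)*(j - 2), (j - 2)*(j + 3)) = j - 2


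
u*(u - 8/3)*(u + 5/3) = u^3 - u^2 - 40*u/9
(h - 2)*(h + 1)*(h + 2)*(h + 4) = h^4 + 5*h^3 - 20*h - 16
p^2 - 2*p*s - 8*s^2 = (p - 4*s)*(p + 2*s)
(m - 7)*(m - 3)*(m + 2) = m^3 - 8*m^2 + m + 42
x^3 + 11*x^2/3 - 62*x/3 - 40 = (x - 4)*(x + 5/3)*(x + 6)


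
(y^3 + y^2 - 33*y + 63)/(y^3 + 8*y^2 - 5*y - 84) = (y - 3)/(y + 4)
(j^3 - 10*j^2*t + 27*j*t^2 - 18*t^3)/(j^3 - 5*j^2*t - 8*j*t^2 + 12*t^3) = (j - 3*t)/(j + 2*t)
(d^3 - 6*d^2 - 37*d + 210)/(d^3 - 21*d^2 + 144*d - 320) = (d^2 - d - 42)/(d^2 - 16*d + 64)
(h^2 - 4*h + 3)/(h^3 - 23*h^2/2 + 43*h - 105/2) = 2*(h - 1)/(2*h^2 - 17*h + 35)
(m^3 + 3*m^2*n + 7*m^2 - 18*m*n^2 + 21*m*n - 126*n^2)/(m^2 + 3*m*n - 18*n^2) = m + 7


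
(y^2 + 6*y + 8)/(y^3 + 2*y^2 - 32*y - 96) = (y + 2)/(y^2 - 2*y - 24)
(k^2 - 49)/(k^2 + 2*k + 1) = (k^2 - 49)/(k^2 + 2*k + 1)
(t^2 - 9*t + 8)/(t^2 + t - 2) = (t - 8)/(t + 2)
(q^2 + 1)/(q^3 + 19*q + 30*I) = (q^2 + 1)/(q^3 + 19*q + 30*I)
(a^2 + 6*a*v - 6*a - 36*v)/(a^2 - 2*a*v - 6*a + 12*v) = (-a - 6*v)/(-a + 2*v)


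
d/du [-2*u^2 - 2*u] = -4*u - 2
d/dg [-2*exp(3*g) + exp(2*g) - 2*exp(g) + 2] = 2*(-3*exp(2*g) + exp(g) - 1)*exp(g)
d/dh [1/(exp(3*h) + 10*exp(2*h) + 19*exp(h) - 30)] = (-3*exp(2*h) - 20*exp(h) - 19)*exp(h)/(exp(3*h) + 10*exp(2*h) + 19*exp(h) - 30)^2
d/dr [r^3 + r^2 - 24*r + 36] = 3*r^2 + 2*r - 24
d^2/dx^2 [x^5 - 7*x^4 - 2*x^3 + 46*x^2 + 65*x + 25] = 20*x^3 - 84*x^2 - 12*x + 92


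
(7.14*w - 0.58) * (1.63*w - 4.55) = 11.6382*w^2 - 33.4324*w + 2.639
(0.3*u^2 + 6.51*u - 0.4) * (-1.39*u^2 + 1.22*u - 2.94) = -0.417*u^4 - 8.6829*u^3 + 7.6162*u^2 - 19.6274*u + 1.176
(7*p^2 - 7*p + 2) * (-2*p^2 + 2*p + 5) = -14*p^4 + 28*p^3 + 17*p^2 - 31*p + 10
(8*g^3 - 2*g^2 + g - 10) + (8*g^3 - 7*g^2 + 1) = 16*g^3 - 9*g^2 + g - 9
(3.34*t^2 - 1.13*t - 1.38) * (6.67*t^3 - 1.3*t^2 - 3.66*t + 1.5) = 22.2778*t^5 - 11.8791*t^4 - 19.96*t^3 + 10.9398*t^2 + 3.3558*t - 2.07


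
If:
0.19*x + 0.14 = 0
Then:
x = -0.74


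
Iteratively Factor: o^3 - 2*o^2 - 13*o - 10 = (o - 5)*(o^2 + 3*o + 2) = (o - 5)*(o + 1)*(o + 2)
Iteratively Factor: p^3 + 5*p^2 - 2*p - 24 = (p + 4)*(p^2 + p - 6) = (p + 3)*(p + 4)*(p - 2)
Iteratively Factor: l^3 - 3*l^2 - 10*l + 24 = (l + 3)*(l^2 - 6*l + 8) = (l - 2)*(l + 3)*(l - 4)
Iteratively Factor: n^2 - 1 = (n - 1)*(n + 1)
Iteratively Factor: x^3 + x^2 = (x + 1)*(x^2) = x*(x + 1)*(x)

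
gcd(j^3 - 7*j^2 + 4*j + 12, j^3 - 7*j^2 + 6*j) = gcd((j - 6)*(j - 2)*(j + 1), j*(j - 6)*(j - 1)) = j - 6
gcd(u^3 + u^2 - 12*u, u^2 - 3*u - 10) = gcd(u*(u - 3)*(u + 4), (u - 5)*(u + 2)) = 1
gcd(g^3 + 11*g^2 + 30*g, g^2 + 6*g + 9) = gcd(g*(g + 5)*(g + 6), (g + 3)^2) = 1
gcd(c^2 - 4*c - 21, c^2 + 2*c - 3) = c + 3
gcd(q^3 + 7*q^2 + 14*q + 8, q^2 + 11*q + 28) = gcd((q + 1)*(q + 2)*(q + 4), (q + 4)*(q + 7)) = q + 4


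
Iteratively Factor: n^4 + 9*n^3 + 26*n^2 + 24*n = (n)*(n^3 + 9*n^2 + 26*n + 24) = n*(n + 2)*(n^2 + 7*n + 12) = n*(n + 2)*(n + 4)*(n + 3)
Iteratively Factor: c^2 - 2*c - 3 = (c + 1)*(c - 3)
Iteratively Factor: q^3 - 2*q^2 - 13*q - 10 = (q - 5)*(q^2 + 3*q + 2) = (q - 5)*(q + 1)*(q + 2)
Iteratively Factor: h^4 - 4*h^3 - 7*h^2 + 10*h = (h)*(h^3 - 4*h^2 - 7*h + 10) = h*(h - 1)*(h^2 - 3*h - 10) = h*(h - 5)*(h - 1)*(h + 2)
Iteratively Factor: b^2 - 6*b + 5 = (b - 1)*(b - 5)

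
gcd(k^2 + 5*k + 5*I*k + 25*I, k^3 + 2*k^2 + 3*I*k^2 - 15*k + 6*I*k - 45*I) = k + 5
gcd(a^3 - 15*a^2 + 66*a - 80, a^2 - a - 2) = a - 2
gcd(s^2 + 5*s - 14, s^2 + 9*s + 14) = s + 7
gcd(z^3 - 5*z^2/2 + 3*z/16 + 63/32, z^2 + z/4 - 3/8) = z + 3/4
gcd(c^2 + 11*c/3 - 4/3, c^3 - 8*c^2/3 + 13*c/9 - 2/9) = c - 1/3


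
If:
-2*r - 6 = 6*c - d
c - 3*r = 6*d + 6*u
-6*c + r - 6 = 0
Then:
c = -6*u/125 - 126/125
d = -108*u/125 - 18/125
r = -36*u/125 - 6/125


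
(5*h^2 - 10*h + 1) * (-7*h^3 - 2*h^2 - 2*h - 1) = -35*h^5 + 60*h^4 + 3*h^3 + 13*h^2 + 8*h - 1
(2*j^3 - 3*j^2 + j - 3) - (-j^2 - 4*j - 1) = 2*j^3 - 2*j^2 + 5*j - 2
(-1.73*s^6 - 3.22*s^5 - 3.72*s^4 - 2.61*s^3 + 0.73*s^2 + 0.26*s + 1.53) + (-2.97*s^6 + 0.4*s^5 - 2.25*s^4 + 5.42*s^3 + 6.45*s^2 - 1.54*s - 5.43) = -4.7*s^6 - 2.82*s^5 - 5.97*s^4 + 2.81*s^3 + 7.18*s^2 - 1.28*s - 3.9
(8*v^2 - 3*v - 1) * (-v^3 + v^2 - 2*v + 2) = -8*v^5 + 11*v^4 - 18*v^3 + 21*v^2 - 4*v - 2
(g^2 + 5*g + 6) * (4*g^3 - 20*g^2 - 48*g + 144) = 4*g^5 - 124*g^3 - 216*g^2 + 432*g + 864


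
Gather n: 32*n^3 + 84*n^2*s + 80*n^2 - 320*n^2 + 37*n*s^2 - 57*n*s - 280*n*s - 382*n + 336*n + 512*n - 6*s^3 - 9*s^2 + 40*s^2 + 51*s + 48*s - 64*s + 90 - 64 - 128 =32*n^3 + n^2*(84*s - 240) + n*(37*s^2 - 337*s + 466) - 6*s^3 + 31*s^2 + 35*s - 102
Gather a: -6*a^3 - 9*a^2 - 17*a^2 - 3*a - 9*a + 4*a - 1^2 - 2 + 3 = -6*a^3 - 26*a^2 - 8*a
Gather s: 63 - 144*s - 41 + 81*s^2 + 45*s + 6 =81*s^2 - 99*s + 28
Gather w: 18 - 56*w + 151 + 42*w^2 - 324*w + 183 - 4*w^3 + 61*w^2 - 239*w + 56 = -4*w^3 + 103*w^2 - 619*w + 408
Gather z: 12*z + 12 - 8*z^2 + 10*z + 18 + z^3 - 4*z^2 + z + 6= z^3 - 12*z^2 + 23*z + 36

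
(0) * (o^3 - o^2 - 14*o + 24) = 0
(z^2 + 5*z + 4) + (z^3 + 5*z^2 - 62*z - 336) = z^3 + 6*z^2 - 57*z - 332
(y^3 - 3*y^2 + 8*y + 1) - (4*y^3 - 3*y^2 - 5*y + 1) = -3*y^3 + 13*y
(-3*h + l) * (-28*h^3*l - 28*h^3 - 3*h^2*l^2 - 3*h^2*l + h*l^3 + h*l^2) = 84*h^4*l + 84*h^4 - 19*h^3*l^2 - 19*h^3*l - 6*h^2*l^3 - 6*h^2*l^2 + h*l^4 + h*l^3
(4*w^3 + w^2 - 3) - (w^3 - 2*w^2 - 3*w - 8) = 3*w^3 + 3*w^2 + 3*w + 5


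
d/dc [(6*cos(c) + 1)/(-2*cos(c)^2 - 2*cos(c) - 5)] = 4*(-3*cos(c)^2 - cos(c) + 7)*sin(c)/(2*cos(c) + cos(2*c) + 6)^2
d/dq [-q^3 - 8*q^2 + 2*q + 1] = -3*q^2 - 16*q + 2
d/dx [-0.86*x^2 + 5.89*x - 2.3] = 5.89 - 1.72*x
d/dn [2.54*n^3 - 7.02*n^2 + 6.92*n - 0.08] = 7.62*n^2 - 14.04*n + 6.92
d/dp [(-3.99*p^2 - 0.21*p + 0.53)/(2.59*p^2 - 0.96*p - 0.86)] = (4.3743*p^2 + 4.1174*p + 0.6894)/(6.7081*p^4 - 4.9728*p^3 - 3.5332*p^2 + 1.6512*p + 0.7396)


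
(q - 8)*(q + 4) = q^2 - 4*q - 32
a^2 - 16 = (a - 4)*(a + 4)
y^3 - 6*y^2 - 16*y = y*(y - 8)*(y + 2)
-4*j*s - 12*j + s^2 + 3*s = (-4*j + s)*(s + 3)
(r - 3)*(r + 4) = r^2 + r - 12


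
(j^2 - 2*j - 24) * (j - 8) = j^3 - 10*j^2 - 8*j + 192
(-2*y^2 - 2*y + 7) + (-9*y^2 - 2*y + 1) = -11*y^2 - 4*y + 8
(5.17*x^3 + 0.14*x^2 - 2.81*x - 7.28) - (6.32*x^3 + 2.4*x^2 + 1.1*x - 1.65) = -1.15*x^3 - 2.26*x^2 - 3.91*x - 5.63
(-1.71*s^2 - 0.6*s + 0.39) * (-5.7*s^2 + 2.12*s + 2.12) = 9.747*s^4 - 0.2052*s^3 - 7.1202*s^2 - 0.4452*s + 0.8268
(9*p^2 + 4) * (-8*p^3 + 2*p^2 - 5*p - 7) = -72*p^5 + 18*p^4 - 77*p^3 - 55*p^2 - 20*p - 28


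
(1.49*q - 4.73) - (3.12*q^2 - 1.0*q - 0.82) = -3.12*q^2 + 2.49*q - 3.91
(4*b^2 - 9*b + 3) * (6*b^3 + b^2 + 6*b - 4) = 24*b^5 - 50*b^4 + 33*b^3 - 67*b^2 + 54*b - 12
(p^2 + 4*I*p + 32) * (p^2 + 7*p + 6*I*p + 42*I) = p^4 + 7*p^3 + 10*I*p^3 + 8*p^2 + 70*I*p^2 + 56*p + 192*I*p + 1344*I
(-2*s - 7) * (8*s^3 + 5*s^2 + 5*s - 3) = -16*s^4 - 66*s^3 - 45*s^2 - 29*s + 21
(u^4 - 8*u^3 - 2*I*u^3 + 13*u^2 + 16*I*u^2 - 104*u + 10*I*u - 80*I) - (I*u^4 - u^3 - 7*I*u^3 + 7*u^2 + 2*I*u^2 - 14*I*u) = u^4 - I*u^4 - 7*u^3 + 5*I*u^3 + 6*u^2 + 14*I*u^2 - 104*u + 24*I*u - 80*I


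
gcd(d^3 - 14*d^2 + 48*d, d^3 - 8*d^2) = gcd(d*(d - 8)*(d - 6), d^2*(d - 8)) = d^2 - 8*d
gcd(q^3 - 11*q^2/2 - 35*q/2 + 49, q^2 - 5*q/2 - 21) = q + 7/2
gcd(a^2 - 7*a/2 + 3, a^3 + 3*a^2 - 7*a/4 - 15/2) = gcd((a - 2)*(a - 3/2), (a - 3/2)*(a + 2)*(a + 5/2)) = a - 3/2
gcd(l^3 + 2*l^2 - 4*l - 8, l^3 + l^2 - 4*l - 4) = l^2 - 4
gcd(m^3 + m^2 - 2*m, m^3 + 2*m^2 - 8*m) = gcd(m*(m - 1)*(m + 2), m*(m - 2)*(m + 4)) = m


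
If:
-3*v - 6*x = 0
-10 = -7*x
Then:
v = -20/7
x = 10/7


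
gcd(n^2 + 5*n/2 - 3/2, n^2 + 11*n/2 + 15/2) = n + 3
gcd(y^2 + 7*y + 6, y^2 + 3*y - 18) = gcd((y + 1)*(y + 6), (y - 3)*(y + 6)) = y + 6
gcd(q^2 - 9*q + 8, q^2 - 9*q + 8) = q^2 - 9*q + 8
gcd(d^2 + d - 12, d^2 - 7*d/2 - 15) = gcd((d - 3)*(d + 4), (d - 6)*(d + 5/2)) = 1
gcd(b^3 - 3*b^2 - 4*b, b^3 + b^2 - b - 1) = b + 1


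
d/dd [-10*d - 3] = -10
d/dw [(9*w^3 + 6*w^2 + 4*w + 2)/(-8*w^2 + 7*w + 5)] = (-72*w^4 + 126*w^3 + 209*w^2 + 92*w + 6)/(64*w^4 - 112*w^3 - 31*w^2 + 70*w + 25)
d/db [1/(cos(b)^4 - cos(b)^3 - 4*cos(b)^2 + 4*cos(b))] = (4*cos(b)^3 - 3*cos(b)^2 - 8*cos(b) + 4)*sin(b)/((cos(b)^3 - cos(b)^2 - 4*cos(b) + 4)^2*cos(b)^2)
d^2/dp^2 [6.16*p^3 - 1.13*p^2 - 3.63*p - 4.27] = 36.96*p - 2.26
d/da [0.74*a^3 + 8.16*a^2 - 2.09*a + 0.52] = 2.22*a^2 + 16.32*a - 2.09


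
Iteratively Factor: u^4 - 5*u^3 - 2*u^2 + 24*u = (u)*(u^3 - 5*u^2 - 2*u + 24) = u*(u - 4)*(u^2 - u - 6) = u*(u - 4)*(u + 2)*(u - 3)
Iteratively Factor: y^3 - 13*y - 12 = (y + 3)*(y^2 - 3*y - 4) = (y - 4)*(y + 3)*(y + 1)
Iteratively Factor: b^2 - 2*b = (b)*(b - 2)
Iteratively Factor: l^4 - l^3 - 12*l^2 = (l - 4)*(l^3 + 3*l^2) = l*(l - 4)*(l^2 + 3*l) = l*(l - 4)*(l + 3)*(l)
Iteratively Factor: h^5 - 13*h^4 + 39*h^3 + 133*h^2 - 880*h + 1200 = (h + 4)*(h^4 - 17*h^3 + 107*h^2 - 295*h + 300) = (h - 4)*(h + 4)*(h^3 - 13*h^2 + 55*h - 75) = (h - 5)*(h - 4)*(h + 4)*(h^2 - 8*h + 15) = (h - 5)*(h - 4)*(h - 3)*(h + 4)*(h - 5)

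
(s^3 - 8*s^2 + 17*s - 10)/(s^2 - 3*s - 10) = (s^2 - 3*s + 2)/(s + 2)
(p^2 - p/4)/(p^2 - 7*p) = (p - 1/4)/(p - 7)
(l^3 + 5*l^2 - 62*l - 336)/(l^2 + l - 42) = (l^2 - 2*l - 48)/(l - 6)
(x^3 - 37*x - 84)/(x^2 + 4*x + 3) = (x^2 - 3*x - 28)/(x + 1)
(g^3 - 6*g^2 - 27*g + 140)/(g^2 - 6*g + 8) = (g^2 - 2*g - 35)/(g - 2)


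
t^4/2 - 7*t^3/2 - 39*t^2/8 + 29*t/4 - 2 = (t/2 + 1)*(t - 8)*(t - 1/2)^2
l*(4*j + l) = 4*j*l + l^2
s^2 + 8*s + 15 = (s + 3)*(s + 5)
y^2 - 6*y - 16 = (y - 8)*(y + 2)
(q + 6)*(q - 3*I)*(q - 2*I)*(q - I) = q^4 + 6*q^3 - 6*I*q^3 - 11*q^2 - 36*I*q^2 - 66*q + 6*I*q + 36*I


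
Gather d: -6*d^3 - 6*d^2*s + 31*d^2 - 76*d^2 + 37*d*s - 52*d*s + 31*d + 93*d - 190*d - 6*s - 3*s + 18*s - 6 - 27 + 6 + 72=-6*d^3 + d^2*(-6*s - 45) + d*(-15*s - 66) + 9*s + 45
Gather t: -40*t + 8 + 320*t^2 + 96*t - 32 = 320*t^2 + 56*t - 24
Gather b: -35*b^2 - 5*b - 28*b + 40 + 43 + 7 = -35*b^2 - 33*b + 90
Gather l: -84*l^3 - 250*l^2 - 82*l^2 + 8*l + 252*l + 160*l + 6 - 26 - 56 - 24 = -84*l^3 - 332*l^2 + 420*l - 100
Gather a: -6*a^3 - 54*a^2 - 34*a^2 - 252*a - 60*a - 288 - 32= -6*a^3 - 88*a^2 - 312*a - 320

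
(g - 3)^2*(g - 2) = g^3 - 8*g^2 + 21*g - 18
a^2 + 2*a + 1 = (a + 1)^2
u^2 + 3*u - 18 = (u - 3)*(u + 6)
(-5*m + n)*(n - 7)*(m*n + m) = -5*m^2*n^2 + 30*m^2*n + 35*m^2 + m*n^3 - 6*m*n^2 - 7*m*n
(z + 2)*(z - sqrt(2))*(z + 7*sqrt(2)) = z^3 + 2*z^2 + 6*sqrt(2)*z^2 - 14*z + 12*sqrt(2)*z - 28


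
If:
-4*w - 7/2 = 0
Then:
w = -7/8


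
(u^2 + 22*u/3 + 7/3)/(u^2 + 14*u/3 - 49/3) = (3*u + 1)/(3*u - 7)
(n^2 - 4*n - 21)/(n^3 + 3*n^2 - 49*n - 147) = 1/(n + 7)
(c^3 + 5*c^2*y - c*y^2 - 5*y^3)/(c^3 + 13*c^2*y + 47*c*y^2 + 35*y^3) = (c - y)/(c + 7*y)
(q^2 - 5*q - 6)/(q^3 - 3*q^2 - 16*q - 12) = 1/(q + 2)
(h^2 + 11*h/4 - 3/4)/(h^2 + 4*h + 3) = (h - 1/4)/(h + 1)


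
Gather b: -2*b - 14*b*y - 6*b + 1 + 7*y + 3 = b*(-14*y - 8) + 7*y + 4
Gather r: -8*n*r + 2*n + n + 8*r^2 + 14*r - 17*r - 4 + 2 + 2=3*n + 8*r^2 + r*(-8*n - 3)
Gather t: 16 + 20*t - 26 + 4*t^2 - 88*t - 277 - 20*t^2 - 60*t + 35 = -16*t^2 - 128*t - 252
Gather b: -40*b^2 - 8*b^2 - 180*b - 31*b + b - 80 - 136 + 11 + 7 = -48*b^2 - 210*b - 198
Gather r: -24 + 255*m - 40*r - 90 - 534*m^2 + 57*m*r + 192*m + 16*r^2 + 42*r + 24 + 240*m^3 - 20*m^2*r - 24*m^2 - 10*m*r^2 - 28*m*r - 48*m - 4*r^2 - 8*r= 240*m^3 - 558*m^2 + 399*m + r^2*(12 - 10*m) + r*(-20*m^2 + 29*m - 6) - 90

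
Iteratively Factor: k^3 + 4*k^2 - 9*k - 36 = (k + 4)*(k^2 - 9) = (k + 3)*(k + 4)*(k - 3)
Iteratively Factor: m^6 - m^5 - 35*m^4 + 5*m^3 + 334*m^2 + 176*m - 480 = (m - 5)*(m^5 + 4*m^4 - 15*m^3 - 70*m^2 - 16*m + 96) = (m - 5)*(m + 3)*(m^4 + m^3 - 18*m^2 - 16*m + 32) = (m - 5)*(m + 2)*(m + 3)*(m^3 - m^2 - 16*m + 16) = (m - 5)*(m - 1)*(m + 2)*(m + 3)*(m^2 - 16) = (m - 5)*(m - 1)*(m + 2)*(m + 3)*(m + 4)*(m - 4)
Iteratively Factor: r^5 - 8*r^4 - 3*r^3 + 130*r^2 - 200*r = (r + 4)*(r^4 - 12*r^3 + 45*r^2 - 50*r) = (r - 2)*(r + 4)*(r^3 - 10*r^2 + 25*r) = r*(r - 2)*(r + 4)*(r^2 - 10*r + 25) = r*(r - 5)*(r - 2)*(r + 4)*(r - 5)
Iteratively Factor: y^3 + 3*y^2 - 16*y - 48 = (y - 4)*(y^2 + 7*y + 12) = (y - 4)*(y + 3)*(y + 4)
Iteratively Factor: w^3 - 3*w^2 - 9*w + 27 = (w - 3)*(w^2 - 9) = (w - 3)*(w + 3)*(w - 3)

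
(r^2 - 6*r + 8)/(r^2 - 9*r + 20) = (r - 2)/(r - 5)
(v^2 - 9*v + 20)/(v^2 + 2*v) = (v^2 - 9*v + 20)/(v*(v + 2))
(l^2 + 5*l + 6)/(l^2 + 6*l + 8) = (l + 3)/(l + 4)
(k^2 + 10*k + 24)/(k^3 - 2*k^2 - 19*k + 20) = (k + 6)/(k^2 - 6*k + 5)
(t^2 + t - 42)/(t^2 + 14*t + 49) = (t - 6)/(t + 7)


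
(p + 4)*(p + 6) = p^2 + 10*p + 24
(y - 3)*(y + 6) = y^2 + 3*y - 18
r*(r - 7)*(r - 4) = r^3 - 11*r^2 + 28*r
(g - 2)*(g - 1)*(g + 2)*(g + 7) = g^4 + 6*g^3 - 11*g^2 - 24*g + 28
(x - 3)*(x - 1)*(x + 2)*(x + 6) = x^4 + 4*x^3 - 17*x^2 - 24*x + 36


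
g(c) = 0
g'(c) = 0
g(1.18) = 0.00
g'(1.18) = 0.00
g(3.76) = 0.00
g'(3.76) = 0.00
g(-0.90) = 0.00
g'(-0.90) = 0.00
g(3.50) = 0.00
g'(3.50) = 0.00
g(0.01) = 0.00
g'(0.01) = 0.00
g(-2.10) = 0.00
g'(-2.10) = 0.00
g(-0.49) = 0.00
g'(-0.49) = 0.00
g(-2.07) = 0.00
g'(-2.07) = 0.00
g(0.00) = 0.00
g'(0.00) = 0.00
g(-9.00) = 0.00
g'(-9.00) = 0.00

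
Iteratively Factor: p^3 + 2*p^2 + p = (p + 1)*(p^2 + p) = (p + 1)^2*(p)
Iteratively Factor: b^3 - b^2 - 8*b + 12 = (b - 2)*(b^2 + b - 6) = (b - 2)^2*(b + 3)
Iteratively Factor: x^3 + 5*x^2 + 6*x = (x)*(x^2 + 5*x + 6) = x*(x + 2)*(x + 3)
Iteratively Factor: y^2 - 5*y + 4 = (y - 1)*(y - 4)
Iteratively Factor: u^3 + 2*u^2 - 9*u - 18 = (u + 3)*(u^2 - u - 6) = (u - 3)*(u + 3)*(u + 2)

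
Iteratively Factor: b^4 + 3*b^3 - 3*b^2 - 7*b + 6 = (b - 1)*(b^3 + 4*b^2 + b - 6) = (b - 1)^2*(b^2 + 5*b + 6) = (b - 1)^2*(b + 3)*(b + 2)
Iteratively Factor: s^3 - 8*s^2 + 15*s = (s - 5)*(s^2 - 3*s) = s*(s - 5)*(s - 3)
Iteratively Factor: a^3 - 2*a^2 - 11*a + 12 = (a + 3)*(a^2 - 5*a + 4) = (a - 4)*(a + 3)*(a - 1)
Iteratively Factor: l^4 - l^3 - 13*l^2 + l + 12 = (l + 3)*(l^3 - 4*l^2 - l + 4) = (l - 1)*(l + 3)*(l^2 - 3*l - 4) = (l - 4)*(l - 1)*(l + 3)*(l + 1)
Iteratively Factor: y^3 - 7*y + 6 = (y - 2)*(y^2 + 2*y - 3) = (y - 2)*(y - 1)*(y + 3)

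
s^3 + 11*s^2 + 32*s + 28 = (s + 2)^2*(s + 7)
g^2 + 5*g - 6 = (g - 1)*(g + 6)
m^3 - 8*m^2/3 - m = m*(m - 3)*(m + 1/3)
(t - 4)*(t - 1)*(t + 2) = t^3 - 3*t^2 - 6*t + 8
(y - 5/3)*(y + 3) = y^2 + 4*y/3 - 5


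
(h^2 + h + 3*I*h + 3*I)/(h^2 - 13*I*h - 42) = (h^2 + h*(1 + 3*I) + 3*I)/(h^2 - 13*I*h - 42)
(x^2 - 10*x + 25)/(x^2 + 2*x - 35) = (x - 5)/(x + 7)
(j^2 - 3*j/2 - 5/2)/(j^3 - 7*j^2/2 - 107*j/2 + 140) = (j + 1)/(j^2 - j - 56)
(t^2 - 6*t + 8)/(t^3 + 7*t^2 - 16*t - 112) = (t - 2)/(t^2 + 11*t + 28)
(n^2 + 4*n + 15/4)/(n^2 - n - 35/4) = (2*n + 3)/(2*n - 7)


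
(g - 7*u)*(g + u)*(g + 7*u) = g^3 + g^2*u - 49*g*u^2 - 49*u^3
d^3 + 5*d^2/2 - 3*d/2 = d*(d - 1/2)*(d + 3)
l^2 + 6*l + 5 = (l + 1)*(l + 5)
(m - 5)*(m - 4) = m^2 - 9*m + 20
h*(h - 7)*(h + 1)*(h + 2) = h^4 - 4*h^3 - 19*h^2 - 14*h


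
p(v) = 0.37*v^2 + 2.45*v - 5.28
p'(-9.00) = -4.21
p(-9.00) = 2.64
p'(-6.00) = -1.99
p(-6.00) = -6.66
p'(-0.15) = 2.34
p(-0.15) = -5.64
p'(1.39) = 3.48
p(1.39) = -1.16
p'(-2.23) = 0.80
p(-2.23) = -8.90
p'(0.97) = 3.17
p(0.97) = -2.56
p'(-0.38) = 2.17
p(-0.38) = -6.16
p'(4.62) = 5.87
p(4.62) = 13.94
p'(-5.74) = -1.80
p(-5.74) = -7.15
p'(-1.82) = 1.10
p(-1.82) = -8.51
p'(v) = 0.74*v + 2.45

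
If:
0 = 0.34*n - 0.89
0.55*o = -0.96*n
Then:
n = 2.62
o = -4.57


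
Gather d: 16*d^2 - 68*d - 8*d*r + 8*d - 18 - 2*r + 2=16*d^2 + d*(-8*r - 60) - 2*r - 16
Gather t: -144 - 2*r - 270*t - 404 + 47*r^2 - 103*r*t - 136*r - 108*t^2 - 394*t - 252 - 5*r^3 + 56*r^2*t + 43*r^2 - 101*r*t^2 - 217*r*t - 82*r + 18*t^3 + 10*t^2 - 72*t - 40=-5*r^3 + 90*r^2 - 220*r + 18*t^3 + t^2*(-101*r - 98) + t*(56*r^2 - 320*r - 736) - 840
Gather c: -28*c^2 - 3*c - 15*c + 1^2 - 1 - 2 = -28*c^2 - 18*c - 2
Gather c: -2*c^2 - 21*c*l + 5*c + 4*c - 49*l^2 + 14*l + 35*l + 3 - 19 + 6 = -2*c^2 + c*(9 - 21*l) - 49*l^2 + 49*l - 10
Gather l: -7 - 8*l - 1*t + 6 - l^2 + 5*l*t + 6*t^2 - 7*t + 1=-l^2 + l*(5*t - 8) + 6*t^2 - 8*t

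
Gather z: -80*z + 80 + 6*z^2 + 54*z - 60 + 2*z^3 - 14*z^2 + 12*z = 2*z^3 - 8*z^2 - 14*z + 20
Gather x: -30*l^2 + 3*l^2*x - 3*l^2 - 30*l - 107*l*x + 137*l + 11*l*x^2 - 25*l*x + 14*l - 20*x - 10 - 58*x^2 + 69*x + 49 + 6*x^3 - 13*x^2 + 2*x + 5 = -33*l^2 + 121*l + 6*x^3 + x^2*(11*l - 71) + x*(3*l^2 - 132*l + 51) + 44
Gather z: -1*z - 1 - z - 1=-2*z - 2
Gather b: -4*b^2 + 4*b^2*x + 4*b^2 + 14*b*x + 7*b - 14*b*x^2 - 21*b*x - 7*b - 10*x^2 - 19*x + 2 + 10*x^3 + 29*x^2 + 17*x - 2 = 4*b^2*x + b*(-14*x^2 - 7*x) + 10*x^3 + 19*x^2 - 2*x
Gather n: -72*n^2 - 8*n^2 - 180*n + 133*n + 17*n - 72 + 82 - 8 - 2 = -80*n^2 - 30*n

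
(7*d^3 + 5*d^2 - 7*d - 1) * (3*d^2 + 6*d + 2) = 21*d^5 + 57*d^4 + 23*d^3 - 35*d^2 - 20*d - 2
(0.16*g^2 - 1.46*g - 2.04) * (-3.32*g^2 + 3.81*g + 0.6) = -0.5312*g^4 + 5.4568*g^3 + 1.3062*g^2 - 8.6484*g - 1.224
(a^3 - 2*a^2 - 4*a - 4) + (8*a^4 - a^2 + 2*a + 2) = 8*a^4 + a^3 - 3*a^2 - 2*a - 2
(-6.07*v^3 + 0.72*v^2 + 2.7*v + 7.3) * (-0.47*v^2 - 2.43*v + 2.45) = 2.8529*v^5 + 14.4117*v^4 - 17.8901*v^3 - 8.228*v^2 - 11.124*v + 17.885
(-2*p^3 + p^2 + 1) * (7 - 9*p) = 18*p^4 - 23*p^3 + 7*p^2 - 9*p + 7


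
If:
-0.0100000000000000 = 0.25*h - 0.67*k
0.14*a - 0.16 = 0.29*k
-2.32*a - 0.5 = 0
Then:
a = -0.22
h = -1.80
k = -0.66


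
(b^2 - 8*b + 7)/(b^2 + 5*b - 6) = (b - 7)/(b + 6)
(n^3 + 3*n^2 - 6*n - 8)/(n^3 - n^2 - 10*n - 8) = (n^2 + 2*n - 8)/(n^2 - 2*n - 8)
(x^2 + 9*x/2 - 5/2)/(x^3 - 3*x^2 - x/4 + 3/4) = 2*(x + 5)/(2*x^2 - 5*x - 3)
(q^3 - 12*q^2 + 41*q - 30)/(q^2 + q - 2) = (q^2 - 11*q + 30)/(q + 2)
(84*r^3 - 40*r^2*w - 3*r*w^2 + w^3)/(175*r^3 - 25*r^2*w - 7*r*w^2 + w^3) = (12*r^2 - 4*r*w - w^2)/(25*r^2 - w^2)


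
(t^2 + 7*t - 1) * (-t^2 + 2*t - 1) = -t^4 - 5*t^3 + 14*t^2 - 9*t + 1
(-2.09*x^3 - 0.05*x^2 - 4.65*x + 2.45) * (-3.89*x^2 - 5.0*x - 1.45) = 8.1301*x^5 + 10.6445*x^4 + 21.369*x^3 + 13.792*x^2 - 5.5075*x - 3.5525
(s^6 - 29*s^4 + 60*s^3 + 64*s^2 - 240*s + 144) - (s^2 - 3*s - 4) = s^6 - 29*s^4 + 60*s^3 + 63*s^2 - 237*s + 148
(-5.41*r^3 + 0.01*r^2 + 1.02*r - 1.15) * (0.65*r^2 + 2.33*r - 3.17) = -3.5165*r^5 - 12.5988*r^4 + 17.836*r^3 + 1.5974*r^2 - 5.9129*r + 3.6455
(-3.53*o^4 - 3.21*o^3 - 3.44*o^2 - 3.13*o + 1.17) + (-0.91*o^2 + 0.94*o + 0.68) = -3.53*o^4 - 3.21*o^3 - 4.35*o^2 - 2.19*o + 1.85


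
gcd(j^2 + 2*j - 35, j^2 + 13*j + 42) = j + 7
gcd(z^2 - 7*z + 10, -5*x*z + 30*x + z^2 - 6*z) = 1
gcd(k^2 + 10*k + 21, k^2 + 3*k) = k + 3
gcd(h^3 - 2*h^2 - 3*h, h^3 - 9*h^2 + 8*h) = h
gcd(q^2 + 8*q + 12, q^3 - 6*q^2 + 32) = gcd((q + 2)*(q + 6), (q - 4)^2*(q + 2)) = q + 2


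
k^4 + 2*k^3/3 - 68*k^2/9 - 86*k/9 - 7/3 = (k - 3)*(k + 1/3)*(k + 1)*(k + 7/3)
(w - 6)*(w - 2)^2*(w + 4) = w^4 - 6*w^3 - 12*w^2 + 88*w - 96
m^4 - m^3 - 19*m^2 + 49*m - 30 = (m - 3)*(m - 2)*(m - 1)*(m + 5)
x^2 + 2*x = x*(x + 2)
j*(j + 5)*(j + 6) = j^3 + 11*j^2 + 30*j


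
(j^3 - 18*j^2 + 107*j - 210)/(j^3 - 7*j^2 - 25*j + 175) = (j - 6)/(j + 5)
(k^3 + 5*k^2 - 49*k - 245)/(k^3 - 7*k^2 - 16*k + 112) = (k^2 + 12*k + 35)/(k^2 - 16)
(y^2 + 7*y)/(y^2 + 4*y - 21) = y/(y - 3)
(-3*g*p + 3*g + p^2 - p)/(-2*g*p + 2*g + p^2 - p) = (-3*g + p)/(-2*g + p)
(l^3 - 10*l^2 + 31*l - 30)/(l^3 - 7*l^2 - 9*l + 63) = (l^2 - 7*l + 10)/(l^2 - 4*l - 21)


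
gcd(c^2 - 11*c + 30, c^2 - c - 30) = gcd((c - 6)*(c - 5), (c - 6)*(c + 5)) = c - 6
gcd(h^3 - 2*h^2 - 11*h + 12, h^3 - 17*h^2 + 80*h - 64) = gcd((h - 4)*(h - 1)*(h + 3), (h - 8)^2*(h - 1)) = h - 1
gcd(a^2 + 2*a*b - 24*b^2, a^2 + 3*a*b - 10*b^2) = 1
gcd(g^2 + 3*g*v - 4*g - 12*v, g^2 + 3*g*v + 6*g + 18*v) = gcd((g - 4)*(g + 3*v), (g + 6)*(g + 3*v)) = g + 3*v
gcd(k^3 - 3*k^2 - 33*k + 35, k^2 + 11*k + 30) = k + 5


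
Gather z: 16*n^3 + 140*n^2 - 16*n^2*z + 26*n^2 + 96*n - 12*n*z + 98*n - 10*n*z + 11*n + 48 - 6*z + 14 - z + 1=16*n^3 + 166*n^2 + 205*n + z*(-16*n^2 - 22*n - 7) + 63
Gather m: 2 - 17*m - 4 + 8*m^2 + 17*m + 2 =8*m^2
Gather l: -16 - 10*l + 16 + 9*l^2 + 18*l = 9*l^2 + 8*l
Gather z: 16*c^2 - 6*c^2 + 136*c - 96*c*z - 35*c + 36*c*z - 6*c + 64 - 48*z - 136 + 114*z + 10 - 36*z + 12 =10*c^2 + 95*c + z*(30 - 60*c) - 50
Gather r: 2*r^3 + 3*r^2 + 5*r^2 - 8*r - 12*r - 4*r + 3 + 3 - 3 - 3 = 2*r^3 + 8*r^2 - 24*r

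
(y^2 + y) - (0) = y^2 + y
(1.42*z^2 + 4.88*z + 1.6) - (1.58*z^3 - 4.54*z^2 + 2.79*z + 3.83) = -1.58*z^3 + 5.96*z^2 + 2.09*z - 2.23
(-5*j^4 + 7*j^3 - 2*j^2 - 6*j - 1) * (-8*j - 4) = 40*j^5 - 36*j^4 - 12*j^3 + 56*j^2 + 32*j + 4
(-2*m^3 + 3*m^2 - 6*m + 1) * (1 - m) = 2*m^4 - 5*m^3 + 9*m^2 - 7*m + 1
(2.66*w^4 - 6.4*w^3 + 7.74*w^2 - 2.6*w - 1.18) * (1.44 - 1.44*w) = -3.8304*w^5 + 13.0464*w^4 - 20.3616*w^3 + 14.8896*w^2 - 2.0448*w - 1.6992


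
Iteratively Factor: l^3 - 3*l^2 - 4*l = (l + 1)*(l^2 - 4*l) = (l - 4)*(l + 1)*(l)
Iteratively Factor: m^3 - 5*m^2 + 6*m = (m - 2)*(m^2 - 3*m) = m*(m - 2)*(m - 3)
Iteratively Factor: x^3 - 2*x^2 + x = (x)*(x^2 - 2*x + 1) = x*(x - 1)*(x - 1)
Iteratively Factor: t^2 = (t)*(t)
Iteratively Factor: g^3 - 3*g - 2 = (g - 2)*(g^2 + 2*g + 1) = (g - 2)*(g + 1)*(g + 1)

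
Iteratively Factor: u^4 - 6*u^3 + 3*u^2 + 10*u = (u)*(u^3 - 6*u^2 + 3*u + 10) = u*(u - 5)*(u^2 - u - 2) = u*(u - 5)*(u - 2)*(u + 1)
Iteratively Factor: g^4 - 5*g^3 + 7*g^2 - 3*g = (g)*(g^3 - 5*g^2 + 7*g - 3) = g*(g - 3)*(g^2 - 2*g + 1) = g*(g - 3)*(g - 1)*(g - 1)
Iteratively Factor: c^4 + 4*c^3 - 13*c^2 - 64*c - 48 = (c + 3)*(c^3 + c^2 - 16*c - 16) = (c + 3)*(c + 4)*(c^2 - 3*c - 4) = (c - 4)*(c + 3)*(c + 4)*(c + 1)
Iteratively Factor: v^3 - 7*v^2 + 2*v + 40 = (v - 4)*(v^2 - 3*v - 10) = (v - 5)*(v - 4)*(v + 2)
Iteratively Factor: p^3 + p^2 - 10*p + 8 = (p + 4)*(p^2 - 3*p + 2) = (p - 2)*(p + 4)*(p - 1)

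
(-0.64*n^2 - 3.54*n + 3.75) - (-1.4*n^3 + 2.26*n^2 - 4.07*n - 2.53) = 1.4*n^3 - 2.9*n^2 + 0.53*n + 6.28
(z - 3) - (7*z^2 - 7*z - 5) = -7*z^2 + 8*z + 2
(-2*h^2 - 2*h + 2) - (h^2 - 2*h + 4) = -3*h^2 - 2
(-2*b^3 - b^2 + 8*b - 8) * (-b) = 2*b^4 + b^3 - 8*b^2 + 8*b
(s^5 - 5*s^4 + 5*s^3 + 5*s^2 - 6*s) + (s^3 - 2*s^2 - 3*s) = s^5 - 5*s^4 + 6*s^3 + 3*s^2 - 9*s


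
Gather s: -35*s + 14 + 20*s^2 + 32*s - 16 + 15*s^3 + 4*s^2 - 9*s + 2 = 15*s^3 + 24*s^2 - 12*s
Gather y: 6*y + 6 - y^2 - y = -y^2 + 5*y + 6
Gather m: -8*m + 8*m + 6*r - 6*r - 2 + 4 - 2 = 0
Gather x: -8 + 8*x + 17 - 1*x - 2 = 7*x + 7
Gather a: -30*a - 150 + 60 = -30*a - 90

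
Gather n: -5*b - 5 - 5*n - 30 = -5*b - 5*n - 35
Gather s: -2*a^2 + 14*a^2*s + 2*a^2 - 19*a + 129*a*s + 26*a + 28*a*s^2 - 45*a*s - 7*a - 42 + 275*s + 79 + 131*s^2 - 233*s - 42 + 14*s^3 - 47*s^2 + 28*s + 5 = 14*s^3 + s^2*(28*a + 84) + s*(14*a^2 + 84*a + 70)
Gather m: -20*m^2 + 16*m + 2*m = -20*m^2 + 18*m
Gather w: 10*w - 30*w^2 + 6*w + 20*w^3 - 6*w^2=20*w^3 - 36*w^2 + 16*w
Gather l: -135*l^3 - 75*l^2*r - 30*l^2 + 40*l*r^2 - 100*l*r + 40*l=-135*l^3 + l^2*(-75*r - 30) + l*(40*r^2 - 100*r + 40)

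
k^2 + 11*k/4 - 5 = (k - 5/4)*(k + 4)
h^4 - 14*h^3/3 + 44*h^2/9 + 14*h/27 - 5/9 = (h - 3)*(h - 5/3)*(h - 1/3)*(h + 1/3)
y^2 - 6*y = y*(y - 6)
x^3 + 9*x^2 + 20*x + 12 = (x + 1)*(x + 2)*(x + 6)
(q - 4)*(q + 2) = q^2 - 2*q - 8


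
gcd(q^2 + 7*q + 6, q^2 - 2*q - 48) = q + 6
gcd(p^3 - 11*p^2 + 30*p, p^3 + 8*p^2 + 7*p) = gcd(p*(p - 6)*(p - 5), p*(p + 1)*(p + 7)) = p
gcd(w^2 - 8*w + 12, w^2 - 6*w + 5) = 1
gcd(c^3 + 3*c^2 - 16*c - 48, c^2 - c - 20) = c + 4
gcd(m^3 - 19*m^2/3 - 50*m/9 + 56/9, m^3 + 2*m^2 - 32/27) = m^2 + 2*m/3 - 8/9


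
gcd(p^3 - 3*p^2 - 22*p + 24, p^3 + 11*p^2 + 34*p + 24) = p + 4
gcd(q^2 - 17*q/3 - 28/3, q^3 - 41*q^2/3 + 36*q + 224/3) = q^2 - 17*q/3 - 28/3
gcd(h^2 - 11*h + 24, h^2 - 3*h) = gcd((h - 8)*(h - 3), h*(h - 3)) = h - 3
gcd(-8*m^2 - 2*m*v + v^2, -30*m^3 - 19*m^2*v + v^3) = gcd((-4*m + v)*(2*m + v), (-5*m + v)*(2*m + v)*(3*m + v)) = 2*m + v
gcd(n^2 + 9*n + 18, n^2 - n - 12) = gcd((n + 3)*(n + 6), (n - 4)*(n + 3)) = n + 3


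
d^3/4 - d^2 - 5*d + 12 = (d/4 + 1)*(d - 6)*(d - 2)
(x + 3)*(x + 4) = x^2 + 7*x + 12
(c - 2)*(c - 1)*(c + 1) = c^3 - 2*c^2 - c + 2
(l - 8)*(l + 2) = l^2 - 6*l - 16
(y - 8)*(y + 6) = y^2 - 2*y - 48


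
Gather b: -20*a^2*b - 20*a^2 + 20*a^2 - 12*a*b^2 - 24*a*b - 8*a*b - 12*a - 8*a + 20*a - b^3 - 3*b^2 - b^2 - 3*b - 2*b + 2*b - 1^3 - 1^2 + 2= -b^3 + b^2*(-12*a - 4) + b*(-20*a^2 - 32*a - 3)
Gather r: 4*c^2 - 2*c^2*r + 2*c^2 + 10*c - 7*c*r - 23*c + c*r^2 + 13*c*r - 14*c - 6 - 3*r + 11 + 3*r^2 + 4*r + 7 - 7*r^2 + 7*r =6*c^2 - 27*c + r^2*(c - 4) + r*(-2*c^2 + 6*c + 8) + 12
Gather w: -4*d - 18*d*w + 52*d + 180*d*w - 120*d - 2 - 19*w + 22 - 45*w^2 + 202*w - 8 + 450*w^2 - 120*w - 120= -72*d + 405*w^2 + w*(162*d + 63) - 108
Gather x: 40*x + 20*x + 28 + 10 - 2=60*x + 36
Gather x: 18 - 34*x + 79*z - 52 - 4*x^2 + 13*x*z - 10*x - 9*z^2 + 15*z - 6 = -4*x^2 + x*(13*z - 44) - 9*z^2 + 94*z - 40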